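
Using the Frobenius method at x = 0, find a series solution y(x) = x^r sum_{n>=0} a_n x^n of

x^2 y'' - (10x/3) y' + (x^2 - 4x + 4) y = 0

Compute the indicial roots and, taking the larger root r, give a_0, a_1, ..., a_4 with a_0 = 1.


Write in Frobenius form y'' + (p(x)/x) y' + (q(x)/x^2) y = 0:
  p(x) = -10/3,  q(x) = x^2 - 4x + 4.
Indicial equation: r(r-1) + (-10/3) r + (4) = 0 -> roots r_1 = 3, r_2 = 4/3.
Take r = r_1 = 3. Let y(x) = x^r sum_{n>=0} a_n x^n with a_0 = 1.
Substitute y = x^r sum a_n x^n and match x^{r+n}. The recurrence is
  D(n) a_n - 4 a_{n-1} + 1 a_{n-2} = 0,  where D(n) = (r+n)(r+n-1) + (-10/3)(r+n) + (4).
  a_n = [4 a_{n-1} - 1 a_{n-2}] / D(n).
Since the indicial polynomial factors as (r - r_1)(r - r_2), D(n) = (r_1 + n - r_1)(r_1 + n - r_2) = n(n + 5/3).
Evaluating step by step (a_0 = 1):
  n = 1: D(1) = 1(1 + 5/3) = 8/3; numerator = 4(1) = 4; a_1 = (4)/(8/3) = 3/2
  n = 2: D(2) = 2(2 + 5/3) = 22/3; numerator = 4(3/2) - 1(1) = 5; a_2 = (5)/(22/3) = 15/22
  n = 3: D(3) = 3(3 + 5/3) = 14; numerator = 4(15/22) - 1(3/2) = 27/22; a_3 = (27/22)/(14) = 27/308
  n = 4: D(4) = 4(4 + 5/3) = 68/3; numerator = 4(27/308) - 1(15/22) = -51/154; a_4 = (-51/154)/(68/3) = -9/616

r = 3; a_0 = 1; a_1 = 3/2; a_2 = 15/22; a_3 = 27/308; a_4 = -9/616


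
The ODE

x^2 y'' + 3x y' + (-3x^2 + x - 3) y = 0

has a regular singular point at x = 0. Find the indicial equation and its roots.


Divide by x^2 to reach normal form y'' + P_1(x) y' + P_2(x) y = 0 with P_1(x) = 3/x and P_2(x) = -3 + 1/x - 3/x^2.
x = 0 is a singular point because the y'-coefficient 3/x has a pole at x = 0 and the y-coefficient -3 + 1/x - 3/x^2 has a pole at x = 0.
It is a regular singular point because x P_1(x) = p(x) = 3 and x^2 P_2(x) = q(x) = -3x^2 + x - 3 are polynomials, hence analytic at x = 0.
p(0) = 3,  q(0) = -3.
Indicial equation: r(r-1) + p(0) r + q(0) = 0, i.e. r^2 + (p(0) - 1) r + q(0) = 0, i.e. r^2 + 2 r - 3 = 0.
Discriminant: (2)^2 - 4(-3) = 16, so r = (-2 ± 4)/2.
Solving: r_1 = 1, r_2 = -3.

indicial: r^2 + 2 r - 3 = 0; roots r_1 = 1, r_2 = -3


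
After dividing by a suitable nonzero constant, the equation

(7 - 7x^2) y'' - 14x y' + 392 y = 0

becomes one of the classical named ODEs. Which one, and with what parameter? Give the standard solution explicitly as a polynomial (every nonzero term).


All three coefficients share the factor 7; dividing through by 7 gives  (1 - x^2) y'' - 2x y' + 56 y = 0.
This matches the Legendre equation (1 - x^2) y'' - 2x y' + n(n+1) y = 0 (note the -2x y' term) with n(n+1) = 56, so n = 7; the polynomial solution is P_7(x).
With y = sum_k a_k x^k, matching x^k gives (k+2)(k+1) a_{k+2} = [k(k+1) - n(n+1)] a_k = (k - 7)(k + 8) a_k. The right side vanishes at k = 7, so the series with the parity of 7 terminates at degree 7.
Standard normalization (P_n(1) = 1): leading coefficient (2n)!/(2^n (n!)^2) = 87178291200/(128*25401600) = 429/16, so a_7 = 429/16. Work downward with a_k = (k+1)(k+2) a_{k+2} / ((k - 7)(k + 8)):
  a_5 = (6)(7)(429/16) / ((5 - 7)(5 + 8)) = (9009/8)/(-26) = -693/16
  a_3 = (4)(5)(-693/16) / ((3 - 7)(3 + 8)) = (-3465/4)/(-44) = 315/16
  a_1 = (2)(3)(315/16) / ((1 - 7)(1 + 8)) = (945/8)/(-54) = -35/16
Hence P_7(x) = 429 x^7/16 - 693 x^5/16 + 315 x^3/16 - 35 x/16.

P_7(x); series = 429 x^7/16 - 693 x^5/16 + 315 x^3/16 - 35 x/16


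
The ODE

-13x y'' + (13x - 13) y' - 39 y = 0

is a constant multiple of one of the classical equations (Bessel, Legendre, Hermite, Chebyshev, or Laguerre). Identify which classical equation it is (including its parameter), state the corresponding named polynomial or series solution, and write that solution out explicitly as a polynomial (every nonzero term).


All three coefficients share the factor -13; dividing through by -13 gives  x y'' + (1 - x) y' + 3 y = 0.
This matches the Laguerre equation x y'' + (1 - x) y' + n y = 0 with n = 3; the polynomial solution is L_3(x).
With y = sum_k a_k x^k, matching x^k gives (k+1)k a_{k+1} + (k+1) a_{k+1} - k a_k + n a_k = 0, i.e. (k+1)^2 a_{k+1} = (k - n) a_k = (k - 3) a_k. The right side vanishes at k = 3, so the series terminates at degree 3.
Standard normalization L_n(0) = 1 gives a_0 = 1. Work upward with a_{k+1} = (k - 3) a_k / (k+1)^2:
  a_1 = (0 - 3)(1) / 1^2 = -3/1 = -3
  a_2 = (1 - 3)(-3) / 2^2 = 6/4 = 3/2
  a_3 = (2 - 3)(3/2) / 3^2 = (-3/2)/9 = -1/6
Hence L_3(x) = -x^3/6 + 3 x^2/2 - 3 x + 1.

L_3(x); series = -x^3/6 + 3 x^2/2 - 3 x + 1


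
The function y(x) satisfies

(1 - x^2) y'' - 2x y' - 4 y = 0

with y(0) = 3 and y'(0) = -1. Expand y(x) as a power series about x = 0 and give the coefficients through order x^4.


Ansatz: y(x) = sum_{n>=0} a_n x^n, so y'(x) = sum_{n>=1} n a_n x^(n-1) and y''(x) = sum_{n>=2} n(n-1) a_n x^(n-2).
Substitute into P(x) y'' + Q(x) y' + R(x) y = 0 with P(x) = 1 - x^2, Q(x) = -2x, R(x) = -4, and match powers of x.
Initial conditions: a_0 = 3, a_1 = -1.
Setting the coefficient of each power of x to zero and solving order by order (substituting the coefficients already found):
  x^0: 2 a_2 - 4 a_0 = 0  ->  2 a_2 = 4 a_0 = 12  ->  a_2 = 6
  x^1: 6 a_3 - 6 a_1 = 0  ->  6 a_3 = 6 a_1 = -6  ->  a_3 = -1
  x^2: 12 a_4 - 10 a_2 = 0  ->  12 a_4 = 10 a_2 = 60  ->  a_4 = 5
Truncated series: y(x) = 3 - x + 6 x^2 - x^3 + 5 x^4 + O(x^5).

a_0 = 3; a_1 = -1; a_2 = 6; a_3 = -1; a_4 = 5


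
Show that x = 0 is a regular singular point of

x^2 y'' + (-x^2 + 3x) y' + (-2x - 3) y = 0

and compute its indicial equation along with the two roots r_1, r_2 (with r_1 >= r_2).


Divide by x^2 to reach normal form y'' + P_1(x) y' + P_2(x) y = 0 with P_1(x) = -1 + 3/x and P_2(x) = -2/x - 3/x^2.
x = 0 is a singular point because the y'-coefficient -1 + 3/x has a pole at x = 0 and the y-coefficient -2/x - 3/x^2 has a pole at x = 0.
It is a regular singular point because x P_1(x) = p(x) = 3 - x and x^2 P_2(x) = q(x) = -2x - 3 are polynomials, hence analytic at x = 0.
p(0) = 3,  q(0) = -3.
Indicial equation: r(r-1) + p(0) r + q(0) = 0, i.e. r^2 + (p(0) - 1) r + q(0) = 0, i.e. r^2 + 2 r - 3 = 0.
Discriminant: (2)^2 - 4(-3) = 16, so r = (-2 ± 4)/2.
Solving: r_1 = 1, r_2 = -3.

indicial: r^2 + 2 r - 3 = 0; roots r_1 = 1, r_2 = -3


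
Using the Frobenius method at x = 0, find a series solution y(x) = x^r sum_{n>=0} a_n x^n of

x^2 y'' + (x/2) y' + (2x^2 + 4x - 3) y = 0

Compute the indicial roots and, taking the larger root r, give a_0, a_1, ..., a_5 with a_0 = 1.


Write in Frobenius form y'' + (p(x)/x) y' + (q(x)/x^2) y = 0:
  p(x) = 1/2,  q(x) = 2x^2 + 4x - 3.
Indicial equation: r(r-1) + (1/2) r + (-3) = 0 -> roots r_1 = 2, r_2 = -3/2.
Take r = r_1 = 2. Let y(x) = x^r sum_{n>=0} a_n x^n with a_0 = 1.
Substitute y = x^r sum a_n x^n and match x^{r+n}. The recurrence is
  D(n) a_n + 4 a_{n-1} + 2 a_{n-2} = 0,  where D(n) = (r+n)(r+n-1) + (1/2)(r+n) + (-3).
  a_n = [-4 a_{n-1} - 2 a_{n-2}] / D(n).
Since the indicial polynomial factors as (r - r_1)(r - r_2), D(n) = (r_1 + n - r_1)(r_1 + n - r_2) = n(n + 7/2).
Evaluating step by step (a_0 = 1):
  n = 1: D(1) = 1(1 + 7/2) = 9/2; numerator = -4(1) = -4; a_1 = (-4)/(9/2) = -8/9
  n = 2: D(2) = 2(2 + 7/2) = 11; numerator = -4(-8/9) - 2(1) = 14/9; a_2 = (14/9)/(11) = 14/99
  n = 3: D(3) = 3(3 + 7/2) = 39/2; numerator = -4(14/99) - 2(-8/9) = 40/33; a_3 = (40/33)/(39/2) = 80/1287
  n = 4: D(4) = 4(4 + 7/2) = 30; numerator = -4(80/1287) - 2(14/99) = -76/143; a_4 = (-76/143)/(30) = -38/2145
  n = 5: D(5) = 5(5 + 7/2) = 85/2; numerator = -4(-38/2145) - 2(80/1287) = -344/6435; a_5 = (-344/6435)/(85/2) = -688/546975

r = 2; a_0 = 1; a_1 = -8/9; a_2 = 14/99; a_3 = 80/1287; a_4 = -38/2145; a_5 = -688/546975


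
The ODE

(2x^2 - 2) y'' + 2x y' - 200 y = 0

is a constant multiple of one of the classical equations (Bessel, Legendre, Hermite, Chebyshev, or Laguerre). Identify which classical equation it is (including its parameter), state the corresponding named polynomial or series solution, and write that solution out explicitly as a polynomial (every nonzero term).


All three coefficients share the factor -2; dividing through by -2 gives  (1 - x^2) y'' - x y' + 100 y = 0.
This matches the Chebyshev equation (1 - x^2) y'' - x y' + n^2 y = 0 (note the -x y' term, not -2x y') with n^2 = 100, so n = 10; the polynomial solution is T_10(x).
With y = sum_k a_k x^k, matching x^k gives (k+2)(k+1) a_{k+2} = (k^2 - n^2) a_k = (k - 10)(k + 10) a_k. The right side vanishes at k = 10, so the series with the parity of 10 terminates at degree 10.
Standard normalization: leading coefficient of T_n is 2^(n-1), so a_10 = 2^9 = 512. Work downward with a_k = (k+1)(k+2) a_{k+2} / ((k - 10)(k + 10)):
  a_8 = (9)(10)(512) / ((8 - 10)(8 + 10)) = 46080/(-36) = -1280
  a_6 = (7)(8)(-1280) / ((6 - 10)(6 + 10)) = -71680/(-64) = 1120
  a_4 = (5)(6)(1120) / ((4 - 10)(4 + 10)) = 33600/(-84) = -400
  a_2 = (3)(4)(-400) / ((2 - 10)(2 + 10)) = -4800/(-96) = 50
  a_0 = (1)(2)(50) / ((0 - 10)(0 + 10)) = 100/(-100) = -1
Hence T_10(x) = 512 x^10 - 1280 x^8 + 1120 x^6 - 400 x^4 + 50 x^2 - 1.

T_10(x); series = 512 x^10 - 1280 x^8 + 1120 x^6 - 400 x^4 + 50 x^2 - 1


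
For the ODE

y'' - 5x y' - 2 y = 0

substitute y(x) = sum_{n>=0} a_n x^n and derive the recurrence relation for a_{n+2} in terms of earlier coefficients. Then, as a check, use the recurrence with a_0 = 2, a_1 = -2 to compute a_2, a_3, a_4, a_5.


Substitute y = sum_n a_n x^n.
y''(x) has coefficient (n+2)(n+1) a_{n+2} at x^n;
-5 x y'(x) has coefficient -5 n a_n at x^n (shift);
-2 y(x) has coefficient -2 a_n at x^n.
Matching x^n: (n+2)(n+1) a_{n+2} + (-5n - 2) a_n = 0.
Thus a_{n+2} = (5n + 2) / ((n+1)(n+2)) * a_n.

Check with a_0 = 2, a_1 = -2 (apply the recurrence for n = 0, 1, 2, 3): a_0 = 2, a_1 = -2, a_2 = 2, a_3 = -7/3, a_4 = 2, a_5 = -119/60.

a_(n+2) = (5n + 2) / ((n+1)(n+2)) * a_n; check: a_0 = 2, a_1 = -2, a_2 = 2, a_3 = -7/3, a_4 = 2, a_5 = -119/60


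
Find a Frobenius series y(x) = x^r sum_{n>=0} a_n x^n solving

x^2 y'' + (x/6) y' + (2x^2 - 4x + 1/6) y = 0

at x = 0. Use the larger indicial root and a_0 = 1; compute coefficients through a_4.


Write in Frobenius form y'' + (p(x)/x) y' + (q(x)/x^2) y = 0:
  p(x) = 1/6,  q(x) = 2x^2 - 4x + 1/6.
Indicial equation: r(r-1) + (1/6) r + (1/6) = 0 -> roots r_1 = 1/2, r_2 = 1/3.
Take r = r_1 = 1/2. Let y(x) = x^r sum_{n>=0} a_n x^n with a_0 = 1.
Substitute y = x^r sum a_n x^n and match x^{r+n}. The recurrence is
  D(n) a_n - 4 a_{n-1} + 2 a_{n-2} = 0,  where D(n) = (r+n)(r+n-1) + (1/6)(r+n) + (1/6).
  a_n = [4 a_{n-1} - 2 a_{n-2}] / D(n).
Since the indicial polynomial factors as (r - r_1)(r - r_2), D(n) = (r_1 + n - r_1)(r_1 + n - r_2) = n(n + 1/6).
Evaluating step by step (a_0 = 1):
  n = 1: D(1) = 1(1 + 1/6) = 7/6; numerator = 4(1) = 4; a_1 = (4)/(7/6) = 24/7
  n = 2: D(2) = 2(2 + 1/6) = 13/3; numerator = 4(24/7) - 2(1) = 82/7; a_2 = (82/7)/(13/3) = 246/91
  n = 3: D(3) = 3(3 + 1/6) = 19/2; numerator = 4(246/91) - 2(24/7) = 360/91; a_3 = (360/91)/(19/2) = 720/1729
  n = 4: D(4) = 4(4 + 1/6) = 50/3; numerator = 4(720/1729) - 2(246/91) = -924/247; a_4 = (-924/247)/(50/3) = -1386/6175

r = 1/2; a_0 = 1; a_1 = 24/7; a_2 = 246/91; a_3 = 720/1729; a_4 = -1386/6175


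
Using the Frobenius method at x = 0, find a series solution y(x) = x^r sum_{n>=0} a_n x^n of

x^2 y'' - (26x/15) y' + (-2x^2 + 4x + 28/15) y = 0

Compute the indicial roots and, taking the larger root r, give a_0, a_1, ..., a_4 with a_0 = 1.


Write in Frobenius form y'' + (p(x)/x) y' + (q(x)/x^2) y = 0:
  p(x) = -26/15,  q(x) = -2x^2 + 4x + 28/15.
Indicial equation: r(r-1) + (-26/15) r + (28/15) = 0 -> roots r_1 = 7/5, r_2 = 4/3.
Take r = r_1 = 7/5. Let y(x) = x^r sum_{n>=0} a_n x^n with a_0 = 1.
Substitute y = x^r sum a_n x^n and match x^{r+n}. The recurrence is
  D(n) a_n + 4 a_{n-1} - 2 a_{n-2} = 0,  where D(n) = (r+n)(r+n-1) + (-26/15)(r+n) + (28/15).
  a_n = [-4 a_{n-1} + 2 a_{n-2}] / D(n).
Since the indicial polynomial factors as (r - r_1)(r - r_2), D(n) = (r_1 + n - r_1)(r_1 + n - r_2) = n(n + 1/15).
Evaluating step by step (a_0 = 1):
  n = 1: D(1) = 1(1 + 1/15) = 16/15; numerator = -4(1) = -4; a_1 = (-4)/(16/15) = -15/4
  n = 2: D(2) = 2(2 + 1/15) = 62/15; numerator = -4(-15/4) + 2(1) = 17; a_2 = (17)/(62/15) = 255/62
  n = 3: D(3) = 3(3 + 1/15) = 46/5; numerator = -4(255/62) + 2(-15/4) = -1485/62; a_3 = (-1485/62)/(46/5) = -7425/2852
  n = 4: D(4) = 4(4 + 1/15) = 244/15; numerator = -4(-7425/2852) + 2(255/62) = 13290/713; a_4 = (13290/713)/(244/15) = 99675/86986

r = 7/5; a_0 = 1; a_1 = -15/4; a_2 = 255/62; a_3 = -7425/2852; a_4 = 99675/86986


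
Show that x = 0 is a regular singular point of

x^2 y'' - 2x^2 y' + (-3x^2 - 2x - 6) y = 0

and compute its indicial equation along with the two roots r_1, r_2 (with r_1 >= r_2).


Divide by x^2 to reach normal form y'' + P_1(x) y' + P_2(x) y = 0 with P_1(x) = -2 and P_2(x) = -3 - 2/x - 6/x^2.
x = 0 is a singular point because the y-coefficient -3 - 2/x - 6/x^2 has a pole at x = 0.
It is a regular singular point because x P_1(x) = p(x) = -2x and x^2 P_2(x) = q(x) = -3x^2 - 2x - 6 are polynomials, hence analytic at x = 0.
p(0) = 0,  q(0) = -6.
Indicial equation: r(r-1) + p(0) r + q(0) = 0, i.e. r^2 + (p(0) - 1) r + q(0) = 0, i.e. r^2 - 1 r - 6 = 0.
Discriminant: (-1)^2 - 4(-6) = 25, so r = (1 ± 5)/2.
Solving: r_1 = 3, r_2 = -2.

indicial: r^2 - 1 r - 6 = 0; roots r_1 = 3, r_2 = -2


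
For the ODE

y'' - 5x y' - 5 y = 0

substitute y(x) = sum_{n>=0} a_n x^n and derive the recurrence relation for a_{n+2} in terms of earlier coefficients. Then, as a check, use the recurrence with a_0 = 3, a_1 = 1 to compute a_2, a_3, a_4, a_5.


Substitute y = sum_n a_n x^n.
y''(x) has coefficient (n+2)(n+1) a_{n+2} at x^n;
-5 x y'(x) has coefficient -5 n a_n at x^n (shift);
-5 y(x) has coefficient -5 a_n at x^n.
Matching x^n: (n+2)(n+1) a_{n+2} + (-5n - 5) a_n = 0.
Thus a_{n+2} = (5n + 5) / ((n+1)(n+2)) * a_n.

Check with a_0 = 3, a_1 = 1 (apply the recurrence for n = 0, 1, 2, 3): a_0 = 3, a_1 = 1, a_2 = 15/2, a_3 = 5/3, a_4 = 75/8, a_5 = 5/3.

a_(n+2) = (5n + 5) / ((n+1)(n+2)) * a_n; check: a_0 = 3, a_1 = 1, a_2 = 15/2, a_3 = 5/3, a_4 = 75/8, a_5 = 5/3


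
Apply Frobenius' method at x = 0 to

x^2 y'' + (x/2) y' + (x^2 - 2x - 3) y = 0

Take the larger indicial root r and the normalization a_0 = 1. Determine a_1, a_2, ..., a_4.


Write in Frobenius form y'' + (p(x)/x) y' + (q(x)/x^2) y = 0:
  p(x) = 1/2,  q(x) = x^2 - 2x - 3.
Indicial equation: r(r-1) + (1/2) r + (-3) = 0 -> roots r_1 = 2, r_2 = -3/2.
Take r = r_1 = 2. Let y(x) = x^r sum_{n>=0} a_n x^n with a_0 = 1.
Substitute y = x^r sum a_n x^n and match x^{r+n}. The recurrence is
  D(n) a_n - 2 a_{n-1} + 1 a_{n-2} = 0,  where D(n) = (r+n)(r+n-1) + (1/2)(r+n) + (-3).
  a_n = [2 a_{n-1} - 1 a_{n-2}] / D(n).
Since the indicial polynomial factors as (r - r_1)(r - r_2), D(n) = (r_1 + n - r_1)(r_1 + n - r_2) = n(n + 7/2).
Evaluating step by step (a_0 = 1):
  n = 1: D(1) = 1(1 + 7/2) = 9/2; numerator = 2(1) = 2; a_1 = (2)/(9/2) = 4/9
  n = 2: D(2) = 2(2 + 7/2) = 11; numerator = 2(4/9) - 1(1) = -1/9; a_2 = (-1/9)/(11) = -1/99
  n = 3: D(3) = 3(3 + 7/2) = 39/2; numerator = 2(-1/99) - 1(4/9) = -46/99; a_3 = (-46/99)/(39/2) = -92/3861
  n = 4: D(4) = 4(4 + 7/2) = 30; numerator = 2(-92/3861) - 1(-1/99) = -145/3861; a_4 = (-145/3861)/(30) = -29/23166

r = 2; a_0 = 1; a_1 = 4/9; a_2 = -1/99; a_3 = -92/3861; a_4 = -29/23166


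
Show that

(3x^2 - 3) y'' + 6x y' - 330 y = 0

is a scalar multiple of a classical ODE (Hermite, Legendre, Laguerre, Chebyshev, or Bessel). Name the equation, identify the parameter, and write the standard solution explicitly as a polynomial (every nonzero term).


All three coefficients share the factor -3; dividing through by -3 gives  (1 - x^2) y'' - 2x y' + 110 y = 0.
This matches the Legendre equation (1 - x^2) y'' - 2x y' + n(n+1) y = 0 (note the -2x y' term) with n(n+1) = 110, so n = 10; the polynomial solution is P_10(x).
With y = sum_k a_k x^k, matching x^k gives (k+2)(k+1) a_{k+2} = [k(k+1) - n(n+1)] a_k = (k - 10)(k + 11) a_k. The right side vanishes at k = 10, so the series with the parity of 10 terminates at degree 10.
Standard normalization (P_n(1) = 1): leading coefficient (2n)!/(2^n (n!)^2) = 2432902008176640000/(1024*13168189440000) = 46189/256, so a_10 = 46189/256. Work downward with a_k = (k+1)(k+2) a_{k+2} / ((k - 10)(k + 11)):
  a_8 = (9)(10)(46189/256) / ((8 - 10)(8 + 11)) = (2078505/128)/(-38) = -109395/256
  a_6 = (7)(8)(-109395/256) / ((6 - 10)(6 + 11)) = (-765765/32)/(-68) = 45045/128
  a_4 = (5)(6)(45045/128) / ((4 - 10)(4 + 11)) = (675675/64)/(-90) = -15015/128
  a_2 = (3)(4)(-15015/128) / ((2 - 10)(2 + 11)) = (-45045/32)/(-104) = 3465/256
  a_0 = (1)(2)(3465/256) / ((0 - 10)(0 + 11)) = (3465/128)/(-110) = -63/256
Hence P_10(x) = 46189 x^10/256 - 109395 x^8/256 + 45045 x^6/128 - 15015 x^4/128 + 3465 x^2/256 - 63/256.

P_10(x); series = 46189 x^10/256 - 109395 x^8/256 + 45045 x^6/128 - 15015 x^4/128 + 3465 x^2/256 - 63/256


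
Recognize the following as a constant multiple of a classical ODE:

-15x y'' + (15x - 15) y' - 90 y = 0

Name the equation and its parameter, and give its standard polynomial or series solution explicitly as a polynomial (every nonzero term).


All three coefficients share the factor -15; dividing through by -15 gives  x y'' + (1 - x) y' + 6 y = 0.
This matches the Laguerre equation x y'' + (1 - x) y' + n y = 0 with n = 6; the polynomial solution is L_6(x).
With y = sum_k a_k x^k, matching x^k gives (k+1)k a_{k+1} + (k+1) a_{k+1} - k a_k + n a_k = 0, i.e. (k+1)^2 a_{k+1} = (k - n) a_k = (k - 6) a_k. The right side vanishes at k = 6, so the series terminates at degree 6.
Standard normalization L_n(0) = 1 gives a_0 = 1. Work upward with a_{k+1} = (k - 6) a_k / (k+1)^2:
  a_1 = (0 - 6)(1) / 1^2 = -6/1 = -6
  a_2 = (1 - 6)(-6) / 2^2 = 30/4 = 15/2
  a_3 = (2 - 6)(15/2) / 3^2 = -30/9 = -10/3
  a_4 = (3 - 6)(-10/3) / 4^2 = 10/16 = 5/8
  a_5 = (4 - 6)(5/8) / 5^2 = (-5/4)/25 = -1/20
  a_6 = (5 - 6)(-1/20) / 6^2 = (1/20)/36 = 1/720
Hence L_6(x) = x^6/720 - x^5/20 + 5 x^4/8 - 10 x^3/3 + 15 x^2/2 - 6 x + 1.

L_6(x); series = x^6/720 - x^5/20 + 5 x^4/8 - 10 x^3/3 + 15 x^2/2 - 6 x + 1


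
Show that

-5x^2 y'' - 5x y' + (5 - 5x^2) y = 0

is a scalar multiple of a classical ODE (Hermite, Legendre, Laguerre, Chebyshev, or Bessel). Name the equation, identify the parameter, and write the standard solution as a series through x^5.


All three coefficients share the factor -5; dividing through by -5 gives  x^2 y'' + x y' + (x^2 - 1) y = 0.
This matches the Bessel equation x^2 y'' + x y' + (x^2 - nu^2) y = 0 with nu^2 = 1, so nu = 1; the solution bounded at x = 0 is J_1(x).
Frobenius at x = 0: indicial roots ±nu; for r = nu the recurrence k(k + 2nu) c_k = -c_{k-2} gives the standard series J_nu(x) = sum_{k>=0} (-1)^k / (k! (k+nu)!) (x/2)^(2k+nu). Evaluate the first 3 terms:
  k = 0: (-1)^0 / (0! * 1! * 2^1) x^1 = 1/(1*1*2) x^1 = (1/2) x^1
  k = 1: (-1)^1 / (1! * 2! * 2^3) x^3 = -1/(1*2*8) x^3 = (-1/16) x^3
  k = 2: (-1)^2 / (2! * 3! * 2^5) x^5 = 1/(2*6*32) x^5 = (1/384) x^5
Hence J_1(x) = x^5/384 - x^3/16 + x/2 + ....

J_1(x); series = x^5/384 - x^3/16 + x/2


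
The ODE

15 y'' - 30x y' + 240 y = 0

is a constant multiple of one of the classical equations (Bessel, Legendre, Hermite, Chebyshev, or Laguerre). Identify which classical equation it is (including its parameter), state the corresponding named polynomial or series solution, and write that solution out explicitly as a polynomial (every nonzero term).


All three coefficients share the factor 15; dividing through by 15 gives  y'' - 2x y' + 16 y = 0.
This matches the Hermite equation y'' - 2x y' + 2n y = 0 with 2n = 16, so n = 8; the polynomial solution is H_8(x).
With y = sum_k a_k x^k, matching x^k gives (k+2)(k+1) a_{k+2} = 2(k - n) a_k = 2(k - 8) a_k. The right side vanishes at k = 8, so the series with the parity of 8 terminates at degree 8.
Standard normalization: leading coefficient of H_n is 2^n, so a_8 = 2^8 = 256. Work downward with a_k = (k+1)(k+2) a_{k+2} / (2(k - n)):
  a_6 = (7)(8)(256) / (2(6 - 8)) = 14336/(-4) = -3584
  a_4 = (5)(6)(-3584) / (2(4 - 8)) = -107520/(-8) = 13440
  a_2 = (3)(4)(13440) / (2(2 - 8)) = 161280/(-12) = -13440
  a_0 = (1)(2)(-13440) / (2(0 - 8)) = -26880/(-16) = 1680
Hence H_8(x) = 256 x^8 - 3584 x^6 + 13440 x^4 - 13440 x^2 + 1680.

H_8(x); series = 256 x^8 - 3584 x^6 + 13440 x^4 - 13440 x^2 + 1680


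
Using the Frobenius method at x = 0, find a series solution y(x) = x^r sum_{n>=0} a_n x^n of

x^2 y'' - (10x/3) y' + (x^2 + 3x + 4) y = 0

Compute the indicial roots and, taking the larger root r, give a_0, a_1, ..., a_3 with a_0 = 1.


Write in Frobenius form y'' + (p(x)/x) y' + (q(x)/x^2) y = 0:
  p(x) = -10/3,  q(x) = x^2 + 3x + 4.
Indicial equation: r(r-1) + (-10/3) r + (4) = 0 -> roots r_1 = 3, r_2 = 4/3.
Take r = r_1 = 3. Let y(x) = x^r sum_{n>=0} a_n x^n with a_0 = 1.
Substitute y = x^r sum a_n x^n and match x^{r+n}. The recurrence is
  D(n) a_n + 3 a_{n-1} + 1 a_{n-2} = 0,  where D(n) = (r+n)(r+n-1) + (-10/3)(r+n) + (4).
  a_n = [-3 a_{n-1} - 1 a_{n-2}] / D(n).
Since the indicial polynomial factors as (r - r_1)(r - r_2), D(n) = (r_1 + n - r_1)(r_1 + n - r_2) = n(n + 5/3).
Evaluating step by step (a_0 = 1):
  n = 1: D(1) = 1(1 + 5/3) = 8/3; numerator = -3(1) = -3; a_1 = (-3)/(8/3) = -9/8
  n = 2: D(2) = 2(2 + 5/3) = 22/3; numerator = -3(-9/8) - 1(1) = 19/8; a_2 = (19/8)/(22/3) = 57/176
  n = 3: D(3) = 3(3 + 5/3) = 14; numerator = -3(57/176) - 1(-9/8) = 27/176; a_3 = (27/176)/(14) = 27/2464

r = 3; a_0 = 1; a_1 = -9/8; a_2 = 57/176; a_3 = 27/2464


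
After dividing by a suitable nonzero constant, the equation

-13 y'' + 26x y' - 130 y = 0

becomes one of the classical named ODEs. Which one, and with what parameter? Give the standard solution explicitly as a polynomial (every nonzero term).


All three coefficients share the factor -13; dividing through by -13 gives  y'' - 2x y' + 10 y = 0.
This matches the Hermite equation y'' - 2x y' + 2n y = 0 with 2n = 10, so n = 5; the polynomial solution is H_5(x).
With y = sum_k a_k x^k, matching x^k gives (k+2)(k+1) a_{k+2} = 2(k - n) a_k = 2(k - 5) a_k. The right side vanishes at k = 5, so the series with the parity of 5 terminates at degree 5.
Standard normalization: leading coefficient of H_n is 2^n, so a_5 = 2^5 = 32. Work downward with a_k = (k+1)(k+2) a_{k+2} / (2(k - n)):
  a_3 = (4)(5)(32) / (2(3 - 5)) = 640/(-4) = -160
  a_1 = (2)(3)(-160) / (2(1 - 5)) = -960/(-8) = 120
Hence H_5(x) = 32 x^5 - 160 x^3 + 120 x.

H_5(x); series = 32 x^5 - 160 x^3 + 120 x


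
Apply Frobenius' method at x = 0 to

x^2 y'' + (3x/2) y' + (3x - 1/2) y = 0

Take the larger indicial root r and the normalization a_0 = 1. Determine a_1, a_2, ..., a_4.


Write in Frobenius form y'' + (p(x)/x) y' + (q(x)/x^2) y = 0:
  p(x) = 3/2,  q(x) = 3x - 1/2.
Indicial equation: r(r-1) + (3/2) r + (-1/2) = 0 -> roots r_1 = 1/2, r_2 = -1.
Take r = r_1 = 1/2. Let y(x) = x^r sum_{n>=0} a_n x^n with a_0 = 1.
Substitute y = x^r sum a_n x^n and match x^{r+n}. The recurrence is
  D(n) a_n + 3 a_{n-1} = 0,  where D(n) = (r+n)(r+n-1) + (3/2)(r+n) + (-1/2).
  a_n = -3 / D(n) * a_{n-1}.
Since the indicial polynomial factors as (r - r_1)(r - r_2), D(n) = (r_1 + n - r_1)(r_1 + n - r_2) = n(n + 3/2).
Evaluating step by step (a_0 = 1):
  n = 1: D(1) = 1(1 + 3/2) = 5/2; numerator = -3(1) = -3; a_1 = (-3)/(5/2) = -6/5
  n = 2: D(2) = 2(2 + 3/2) = 7; numerator = -3(-6/5) = 18/5; a_2 = (18/5)/(7) = 18/35
  n = 3: D(3) = 3(3 + 3/2) = 27/2; numerator = -3(18/35) = -54/35; a_3 = (-54/35)/(27/2) = -4/35
  n = 4: D(4) = 4(4 + 3/2) = 22; numerator = -3(-4/35) = 12/35; a_4 = (12/35)/(22) = 6/385

r = 1/2; a_0 = 1; a_1 = -6/5; a_2 = 18/35; a_3 = -4/35; a_4 = 6/385


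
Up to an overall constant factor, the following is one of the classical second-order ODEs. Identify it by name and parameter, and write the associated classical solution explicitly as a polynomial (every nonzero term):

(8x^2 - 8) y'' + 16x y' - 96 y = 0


All three coefficients share the factor -8; dividing through by -8 gives  (1 - x^2) y'' - 2x y' + 12 y = 0.
This matches the Legendre equation (1 - x^2) y'' - 2x y' + n(n+1) y = 0 (note the -2x y' term) with n(n+1) = 12, so n = 3; the polynomial solution is P_3(x).
With y = sum_k a_k x^k, matching x^k gives (k+2)(k+1) a_{k+2} = [k(k+1) - n(n+1)] a_k = (k - 3)(k + 4) a_k. The right side vanishes at k = 3, so the series with the parity of 3 terminates at degree 3.
Standard normalization (P_n(1) = 1): leading coefficient (2n)!/(2^n (n!)^2) = 720/(8*36) = 5/2, so a_3 = 5/2. Work downward with a_k = (k+1)(k+2) a_{k+2} / ((k - 3)(k + 4)):
  a_1 = (2)(3)(5/2) / ((1 - 3)(1 + 4)) = 15/(-10) = -3/2
Hence P_3(x) = 5 x^3/2 - 3 x/2.

P_3(x); series = 5 x^3/2 - 3 x/2


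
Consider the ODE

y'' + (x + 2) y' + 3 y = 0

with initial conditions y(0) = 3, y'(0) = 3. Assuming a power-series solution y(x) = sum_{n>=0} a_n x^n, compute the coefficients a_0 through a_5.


Ansatz: y(x) = sum_{n>=0} a_n x^n, so y'(x) = sum_{n>=1} n a_n x^(n-1) and y''(x) = sum_{n>=2} n(n-1) a_n x^(n-2).
Substitute into P(x) y'' + Q(x) y' + R(x) y = 0 with P(x) = 1, Q(x) = x + 2, R(x) = 3, and match powers of x.
Initial conditions: a_0 = 3, a_1 = 3.
Setting the coefficient of each power of x to zero and solving order by order (substituting the coefficients already found):
  x^0: 2 a_2 + 2 a_1 + 3 a_0 = 0  ->  2 a_2 = -2 a_1 - 3 a_0 = -15  ->  a_2 = -15/2
  x^1: 6 a_3 + 4 a_2 + 4 a_1 = 0  ->  6 a_3 = -4 a_2 - 4 a_1 = 18  ->  a_3 = 3
  x^2: 12 a_4 + 6 a_3 + 5 a_2 = 0  ->  12 a_4 = -6 a_3 - 5 a_2 = 39/2  ->  a_4 = 13/8
  x^3: 20 a_5 + 8 a_4 + 6 a_3 = 0  ->  20 a_5 = -8 a_4 - 6 a_3 = -31  ->  a_5 = -31/20
Truncated series: y(x) = 3 + 3 x - (15/2) x^2 + 3 x^3 + (13/8) x^4 - (31/20) x^5 + O(x^6).

a_0 = 3; a_1 = 3; a_2 = -15/2; a_3 = 3; a_4 = 13/8; a_5 = -31/20


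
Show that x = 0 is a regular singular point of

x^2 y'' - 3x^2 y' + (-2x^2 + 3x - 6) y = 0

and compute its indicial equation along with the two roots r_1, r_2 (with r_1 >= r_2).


Divide by x^2 to reach normal form y'' + P_1(x) y' + P_2(x) y = 0 with P_1(x) = -3 and P_2(x) = -2 + 3/x - 6/x^2.
x = 0 is a singular point because the y-coefficient -2 + 3/x - 6/x^2 has a pole at x = 0.
It is a regular singular point because x P_1(x) = p(x) = -3x and x^2 P_2(x) = q(x) = -2x^2 + 3x - 6 are polynomials, hence analytic at x = 0.
p(0) = 0,  q(0) = -6.
Indicial equation: r(r-1) + p(0) r + q(0) = 0, i.e. r^2 + (p(0) - 1) r + q(0) = 0, i.e. r^2 - 1 r - 6 = 0.
Discriminant: (-1)^2 - 4(-6) = 25, so r = (1 ± 5)/2.
Solving: r_1 = 3, r_2 = -2.

indicial: r^2 - 1 r - 6 = 0; roots r_1 = 3, r_2 = -2


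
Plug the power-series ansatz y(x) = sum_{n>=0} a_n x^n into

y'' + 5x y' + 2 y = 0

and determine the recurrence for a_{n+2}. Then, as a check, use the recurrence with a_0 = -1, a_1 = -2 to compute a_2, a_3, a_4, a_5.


Substitute y = sum_n a_n x^n.
y''(x) has coefficient (n+2)(n+1) a_{n+2} at x^n;
5 x y'(x) has coefficient 5 n a_n at x^n (shift);
2 y(x) has coefficient 2 a_n at x^n.
Matching x^n: (n+2)(n+1) a_{n+2} + (5n + 2) a_n = 0.
Thus a_{n+2} = (-5n - 2) / ((n+1)(n+2)) * a_n.

Check with a_0 = -1, a_1 = -2 (apply the recurrence for n = 0, 1, 2, 3): a_0 = -1, a_1 = -2, a_2 = 1, a_3 = 7/3, a_4 = -1, a_5 = -119/60.

a_(n+2) = (-5n - 2) / ((n+1)(n+2)) * a_n; check: a_0 = -1, a_1 = -2, a_2 = 1, a_3 = 7/3, a_4 = -1, a_5 = -119/60


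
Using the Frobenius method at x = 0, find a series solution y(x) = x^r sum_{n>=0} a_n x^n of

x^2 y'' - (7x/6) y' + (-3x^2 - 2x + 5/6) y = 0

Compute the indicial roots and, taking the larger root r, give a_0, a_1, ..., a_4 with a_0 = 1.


Write in Frobenius form y'' + (p(x)/x) y' + (q(x)/x^2) y = 0:
  p(x) = -7/6,  q(x) = -3x^2 - 2x + 5/6.
Indicial equation: r(r-1) + (-7/6) r + (5/6) = 0 -> roots r_1 = 5/3, r_2 = 1/2.
Take r = r_1 = 5/3. Let y(x) = x^r sum_{n>=0} a_n x^n with a_0 = 1.
Substitute y = x^r sum a_n x^n and match x^{r+n}. The recurrence is
  D(n) a_n - 2 a_{n-1} - 3 a_{n-2} = 0,  where D(n) = (r+n)(r+n-1) + (-7/6)(r+n) + (5/6).
  a_n = [2 a_{n-1} + 3 a_{n-2}] / D(n).
Since the indicial polynomial factors as (r - r_1)(r - r_2), D(n) = (r_1 + n - r_1)(r_1 + n - r_2) = n(n + 7/6).
Evaluating step by step (a_0 = 1):
  n = 1: D(1) = 1(1 + 7/6) = 13/6; numerator = 2(1) = 2; a_1 = (2)/(13/6) = 12/13
  n = 2: D(2) = 2(2 + 7/6) = 19/3; numerator = 2(12/13) + 3(1) = 63/13; a_2 = (63/13)/(19/3) = 189/247
  n = 3: D(3) = 3(3 + 7/6) = 25/2; numerator = 2(189/247) + 3(12/13) = 1062/247; a_3 = (1062/247)/(25/2) = 2124/6175
  n = 4: D(4) = 4(4 + 7/6) = 62/3; numerator = 2(2124/6175) + 3(189/247) = 18423/6175; a_4 = (18423/6175)/(62/3) = 55269/382850

r = 5/3; a_0 = 1; a_1 = 12/13; a_2 = 189/247; a_3 = 2124/6175; a_4 = 55269/382850


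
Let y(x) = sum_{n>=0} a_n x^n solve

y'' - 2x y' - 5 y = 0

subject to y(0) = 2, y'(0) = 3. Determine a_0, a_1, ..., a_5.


Ansatz: y(x) = sum_{n>=0} a_n x^n, so y'(x) = sum_{n>=1} n a_n x^(n-1) and y''(x) = sum_{n>=2} n(n-1) a_n x^(n-2).
Substitute into P(x) y'' + Q(x) y' + R(x) y = 0 with P(x) = 1, Q(x) = -2x, R(x) = -5, and match powers of x.
Initial conditions: a_0 = 2, a_1 = 3.
Setting the coefficient of each power of x to zero and solving order by order (substituting the coefficients already found):
  x^0: 2 a_2 - 5 a_0 = 0  ->  2 a_2 = 5 a_0 = 10  ->  a_2 = 5
  x^1: 6 a_3 - 7 a_1 = 0  ->  6 a_3 = 7 a_1 = 21  ->  a_3 = 7/2
  x^2: 12 a_4 - 9 a_2 = 0  ->  12 a_4 = 9 a_2 = 45  ->  a_4 = 15/4
  x^3: 20 a_5 - 11 a_3 = 0  ->  20 a_5 = 11 a_3 = 77/2  ->  a_5 = 77/40
Truncated series: y(x) = 2 + 3 x + 5 x^2 + (7/2) x^3 + (15/4) x^4 + (77/40) x^5 + O(x^6).

a_0 = 2; a_1 = 3; a_2 = 5; a_3 = 7/2; a_4 = 15/4; a_5 = 77/40


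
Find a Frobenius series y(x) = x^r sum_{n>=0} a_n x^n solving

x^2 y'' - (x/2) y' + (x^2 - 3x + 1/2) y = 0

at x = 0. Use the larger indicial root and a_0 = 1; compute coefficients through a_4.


Write in Frobenius form y'' + (p(x)/x) y' + (q(x)/x^2) y = 0:
  p(x) = -1/2,  q(x) = x^2 - 3x + 1/2.
Indicial equation: r(r-1) + (-1/2) r + (1/2) = 0 -> roots r_1 = 1, r_2 = 1/2.
Take r = r_1 = 1. Let y(x) = x^r sum_{n>=0} a_n x^n with a_0 = 1.
Substitute y = x^r sum a_n x^n and match x^{r+n}. The recurrence is
  D(n) a_n - 3 a_{n-1} + 1 a_{n-2} = 0,  where D(n) = (r+n)(r+n-1) + (-1/2)(r+n) + (1/2).
  a_n = [3 a_{n-1} - 1 a_{n-2}] / D(n).
Since the indicial polynomial factors as (r - r_1)(r - r_2), D(n) = (r_1 + n - r_1)(r_1 + n - r_2) = n(n + 1/2).
Evaluating step by step (a_0 = 1):
  n = 1: D(1) = 1(1 + 1/2) = 3/2; numerator = 3(1) = 3; a_1 = (3)/(3/2) = 2
  n = 2: D(2) = 2(2 + 1/2) = 5; numerator = 3(2) - 1(1) = 5; a_2 = (5)/(5) = 1
  n = 3: D(3) = 3(3 + 1/2) = 21/2; numerator = 3(1) - 1(2) = 1; a_3 = (1)/(21/2) = 2/21
  n = 4: D(4) = 4(4 + 1/2) = 18; numerator = 3(2/21) - 1(1) = -5/7; a_4 = (-5/7)/(18) = -5/126

r = 1; a_0 = 1; a_1 = 2; a_2 = 1; a_3 = 2/21; a_4 = -5/126


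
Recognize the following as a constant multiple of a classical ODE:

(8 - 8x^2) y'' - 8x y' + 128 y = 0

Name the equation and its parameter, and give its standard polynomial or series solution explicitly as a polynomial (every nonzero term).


All three coefficients share the factor 8; dividing through by 8 gives  (1 - x^2) y'' - x y' + 16 y = 0.
This matches the Chebyshev equation (1 - x^2) y'' - x y' + n^2 y = 0 (note the -x y' term, not -2x y') with n^2 = 16, so n = 4; the polynomial solution is T_4(x).
With y = sum_k a_k x^k, matching x^k gives (k+2)(k+1) a_{k+2} = (k^2 - n^2) a_k = (k - 4)(k + 4) a_k. The right side vanishes at k = 4, so the series with the parity of 4 terminates at degree 4.
Standard normalization: leading coefficient of T_n is 2^(n-1), so a_4 = 2^3 = 8. Work downward with a_k = (k+1)(k+2) a_{k+2} / ((k - 4)(k + 4)):
  a_2 = (3)(4)(8) / ((2 - 4)(2 + 4)) = 96/(-12) = -8
  a_0 = (1)(2)(-8) / ((0 - 4)(0 + 4)) = -16/(-16) = 1
Hence T_4(x) = 8 x^4 - 8 x^2 + 1.

T_4(x); series = 8 x^4 - 8 x^2 + 1


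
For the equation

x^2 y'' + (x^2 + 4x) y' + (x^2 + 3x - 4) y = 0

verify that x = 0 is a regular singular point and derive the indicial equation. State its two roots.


Divide by x^2 to reach normal form y'' + P_1(x) y' + P_2(x) y = 0 with P_1(x) = 1 + 4/x and P_2(x) = 1 + 3/x - 4/x^2.
x = 0 is a singular point because the y'-coefficient 1 + 4/x has a pole at x = 0 and the y-coefficient 1 + 3/x - 4/x^2 has a pole at x = 0.
It is a regular singular point because x P_1(x) = p(x) = x + 4 and x^2 P_2(x) = q(x) = x^2 + 3x - 4 are polynomials, hence analytic at x = 0.
p(0) = 4,  q(0) = -4.
Indicial equation: r(r-1) + p(0) r + q(0) = 0, i.e. r^2 + (p(0) - 1) r + q(0) = 0, i.e. r^2 + 3 r - 4 = 0.
Discriminant: (3)^2 - 4(-4) = 25, so r = (-3 ± 5)/2.
Solving: r_1 = 1, r_2 = -4.

indicial: r^2 + 3 r - 4 = 0; roots r_1 = 1, r_2 = -4


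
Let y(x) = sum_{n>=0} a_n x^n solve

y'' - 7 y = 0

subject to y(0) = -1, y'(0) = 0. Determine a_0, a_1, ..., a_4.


Ansatz: y(x) = sum_{n>=0} a_n x^n, so y'(x) = sum_{n>=1} n a_n x^(n-1) and y''(x) = sum_{n>=2} n(n-1) a_n x^(n-2).
Substitute into P(x) y'' + Q(x) y' + R(x) y = 0 with P(x) = 1, Q(x) = 0, R(x) = -7, and match powers of x.
Initial conditions: a_0 = -1, a_1 = 0.
Setting the coefficient of each power of x to zero and solving order by order (substituting the coefficients already found):
  x^0: 2 a_2 - 7 a_0 = 0  ->  2 a_2 = 7 a_0 = -7  ->  a_2 = -7/2
  x^1: 6 a_3 - 7 a_1 = 0  ->  6 a_3 = 7 a_1 = 0  ->  a_3 = 0
  x^2: 12 a_4 - 7 a_2 = 0  ->  12 a_4 = 7 a_2 = -49/2  ->  a_4 = -49/24
Truncated series: y(x) = -1 - (7/2) x^2 - (49/24) x^4 + O(x^5).

a_0 = -1; a_1 = 0; a_2 = -7/2; a_3 = 0; a_4 = -49/24


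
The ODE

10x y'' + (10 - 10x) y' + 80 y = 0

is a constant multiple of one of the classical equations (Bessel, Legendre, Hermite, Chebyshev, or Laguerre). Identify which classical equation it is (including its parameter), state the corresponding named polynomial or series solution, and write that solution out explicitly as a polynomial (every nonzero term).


All three coefficients share the factor 10; dividing through by 10 gives  x y'' + (1 - x) y' + 8 y = 0.
This matches the Laguerre equation x y'' + (1 - x) y' + n y = 0 with n = 8; the polynomial solution is L_8(x).
With y = sum_k a_k x^k, matching x^k gives (k+1)k a_{k+1} + (k+1) a_{k+1} - k a_k + n a_k = 0, i.e. (k+1)^2 a_{k+1} = (k - n) a_k = (k - 8) a_k. The right side vanishes at k = 8, so the series terminates at degree 8.
Standard normalization L_n(0) = 1 gives a_0 = 1. Work upward with a_{k+1} = (k - 8) a_k / (k+1)^2:
  a_1 = (0 - 8)(1) / 1^2 = -8/1 = -8
  a_2 = (1 - 8)(-8) / 2^2 = 56/4 = 14
  a_3 = (2 - 8)(14) / 3^2 = -84/9 = -28/3
  a_4 = (3 - 8)(-28/3) / 4^2 = (140/3)/16 = 35/12
  a_5 = (4 - 8)(35/12) / 5^2 = (-35/3)/25 = -7/15
  a_6 = (5 - 8)(-7/15) / 6^2 = (7/5)/36 = 7/180
  a_7 = (6 - 8)(7/180) / 7^2 = (-7/90)/49 = -1/630
  a_8 = (7 - 8)(-1/630) / 8^2 = (1/630)/64 = 1/40320
Hence L_8(x) = x^8/40320 - x^7/630 + 7 x^6/180 - 7 x^5/15 + 35 x^4/12 - 28 x^3/3 + 14 x^2 - 8 x + 1.

L_8(x); series = x^8/40320 - x^7/630 + 7 x^6/180 - 7 x^5/15 + 35 x^4/12 - 28 x^3/3 + 14 x^2 - 8 x + 1


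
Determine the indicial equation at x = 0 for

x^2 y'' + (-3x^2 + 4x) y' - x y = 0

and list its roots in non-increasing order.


Divide by x^2 to reach normal form y'' + P_1(x) y' + P_2(x) y = 0 with P_1(x) = -3 + 4/x and P_2(x) = -1/x.
x = 0 is a singular point because the y'-coefficient -3 + 4/x has a pole at x = 0 and the y-coefficient -1/x has a pole at x = 0.
It is a regular singular point because x P_1(x) = p(x) = 4 - 3x and x^2 P_2(x) = q(x) = -x are polynomials, hence analytic at x = 0.
p(0) = 4,  q(0) = 0.
Indicial equation: r(r-1) + p(0) r + q(0) = 0, i.e. r^2 + (p(0) - 1) r + q(0) = 0, i.e. r^2 + 3 r = 0.
Discriminant: (3)^2 - 4(0) = 9, so r = (-3 ± 3)/2.
Solving: r_1 = 0, r_2 = -3.

indicial: r^2 + 3 r = 0; roots r_1 = 0, r_2 = -3


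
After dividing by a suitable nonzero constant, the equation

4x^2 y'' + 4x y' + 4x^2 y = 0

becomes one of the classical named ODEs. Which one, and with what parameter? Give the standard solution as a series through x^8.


All three coefficients share the factor 4; dividing through by 4 gives  x^2 y'' + x y' + x^2 y = 0.
This matches the Bessel equation x^2 y'' + x y' + (x^2 - nu^2) y = 0 with nu^2 = 0, so nu = 0; the solution bounded at x = 0 is J_0(x).
Frobenius at x = 0: indicial roots ±nu; for r = nu the recurrence k(k + 2nu) c_k = -c_{k-2} gives the standard series J_nu(x) = sum_{k>=0} (-1)^k / (k! (k+nu)!) (x/2)^(2k+nu). Evaluate the first 5 terms:
  k = 0: (-1)^0 / (0! * 0! * 2^0) x^0 = 1/(1*1*1) x^0 = (1) x^0
  k = 1: (-1)^1 / (1! * 1! * 2^2) x^2 = -1/(1*1*4) x^2 = (-1/4) x^2
  k = 2: (-1)^2 / (2! * 2! * 2^4) x^4 = 1/(2*2*16) x^4 = (1/64) x^4
  k = 3: (-1)^3 / (3! * 3! * 2^6) x^6 = -1/(6*6*64) x^6 = (-1/2304) x^6
  k = 4: (-1)^4 / (4! * 4! * 2^8) x^8 = 1/(24*24*256) x^8 = (1/147456) x^8
Hence J_0(x) = x^8/147456 - x^6/2304 + x^4/64 - x^2/4 + 1 + ....

J_0(x); series = x^8/147456 - x^6/2304 + x^4/64 - x^2/4 + 1


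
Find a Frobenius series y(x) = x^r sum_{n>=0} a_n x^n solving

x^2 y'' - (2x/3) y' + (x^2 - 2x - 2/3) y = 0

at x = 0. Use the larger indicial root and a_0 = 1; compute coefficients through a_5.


Write in Frobenius form y'' + (p(x)/x) y' + (q(x)/x^2) y = 0:
  p(x) = -2/3,  q(x) = x^2 - 2x - 2/3.
Indicial equation: r(r-1) + (-2/3) r + (-2/3) = 0 -> roots r_1 = 2, r_2 = -1/3.
Take r = r_1 = 2. Let y(x) = x^r sum_{n>=0} a_n x^n with a_0 = 1.
Substitute y = x^r sum a_n x^n and match x^{r+n}. The recurrence is
  D(n) a_n - 2 a_{n-1} + 1 a_{n-2} = 0,  where D(n) = (r+n)(r+n-1) + (-2/3)(r+n) + (-2/3).
  a_n = [2 a_{n-1} - 1 a_{n-2}] / D(n).
Since the indicial polynomial factors as (r - r_1)(r - r_2), D(n) = (r_1 + n - r_1)(r_1 + n - r_2) = n(n + 7/3).
Evaluating step by step (a_0 = 1):
  n = 1: D(1) = 1(1 + 7/3) = 10/3; numerator = 2(1) = 2; a_1 = (2)/(10/3) = 3/5
  n = 2: D(2) = 2(2 + 7/3) = 26/3; numerator = 2(3/5) - 1(1) = 1/5; a_2 = (1/5)/(26/3) = 3/130
  n = 3: D(3) = 3(3 + 7/3) = 16; numerator = 2(3/130) - 1(3/5) = -36/65; a_3 = (-36/65)/(16) = -9/260
  n = 4: D(4) = 4(4 + 7/3) = 76/3; numerator = 2(-9/260) - 1(3/130) = -6/65; a_4 = (-6/65)/(76/3) = -9/2470
  n = 5: D(5) = 5(5 + 7/3) = 110/3; numerator = 2(-9/2470) - 1(-9/260) = 27/988; a_5 = (27/988)/(110/3) = 81/108680

r = 2; a_0 = 1; a_1 = 3/5; a_2 = 3/130; a_3 = -9/260; a_4 = -9/2470; a_5 = 81/108680


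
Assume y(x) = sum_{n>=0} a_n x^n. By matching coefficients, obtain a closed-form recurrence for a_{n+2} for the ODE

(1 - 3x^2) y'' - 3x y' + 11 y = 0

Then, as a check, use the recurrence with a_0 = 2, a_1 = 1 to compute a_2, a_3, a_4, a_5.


Substitute y = sum_n a_n x^n.
(1 - 3 x^2) y'' contributes (n+2)(n+1) a_{n+2} - 3 n(n-1) a_n at x^n.
-3 x y'(x) contributes -3 n a_n at x^n.
11 y(x) contributes 11 a_n at x^n.
Matching x^n: (n+2)(n+1) a_{n+2} + (-3 n(n-1) - 3 n + 11) a_n = 0.
Thus a_{n+2} = (3 n(n-1) + 3 n - 11) / ((n+1)(n+2)) * a_n.

Check with a_0 = 2, a_1 = 1 (apply the recurrence for n = 0, 1, 2, 3): a_0 = 2, a_1 = 1, a_2 = -11, a_3 = -4/3, a_4 = -11/12, a_5 = -16/15.

a_(n+2) = (3 n(n-1) + 3 n - 11) / ((n+1)(n+2)) * a_n; check: a_0 = 2, a_1 = 1, a_2 = -11, a_3 = -4/3, a_4 = -11/12, a_5 = -16/15


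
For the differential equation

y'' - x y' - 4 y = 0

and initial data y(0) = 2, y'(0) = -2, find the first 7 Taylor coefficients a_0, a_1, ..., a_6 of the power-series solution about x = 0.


Ansatz: y(x) = sum_{n>=0} a_n x^n, so y'(x) = sum_{n>=1} n a_n x^(n-1) and y''(x) = sum_{n>=2} n(n-1) a_n x^(n-2).
Substitute into P(x) y'' + Q(x) y' + R(x) y = 0 with P(x) = 1, Q(x) = -x, R(x) = -4, and match powers of x.
Initial conditions: a_0 = 2, a_1 = -2.
Setting the coefficient of each power of x to zero and solving order by order (substituting the coefficients already found):
  x^0: 2 a_2 - 4 a_0 = 0  ->  2 a_2 = 4 a_0 = 8  ->  a_2 = 4
  x^1: 6 a_3 - 5 a_1 = 0  ->  6 a_3 = 5 a_1 = -10  ->  a_3 = -5/3
  x^2: 12 a_4 - 6 a_2 = 0  ->  12 a_4 = 6 a_2 = 24  ->  a_4 = 2
  x^3: 20 a_5 - 7 a_3 = 0  ->  20 a_5 = 7 a_3 = -35/3  ->  a_5 = -7/12
  x^4: 30 a_6 - 8 a_4 = 0  ->  30 a_6 = 8 a_4 = 16  ->  a_6 = 8/15
Truncated series: y(x) = 2 - 2 x + 4 x^2 - (5/3) x^3 + 2 x^4 - (7/12) x^5 + (8/15) x^6 + O(x^7).

a_0 = 2; a_1 = -2; a_2 = 4; a_3 = -5/3; a_4 = 2; a_5 = -7/12; a_6 = 8/15


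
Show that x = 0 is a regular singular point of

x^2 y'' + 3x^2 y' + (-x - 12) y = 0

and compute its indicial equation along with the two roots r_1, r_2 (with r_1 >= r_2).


Divide by x^2 to reach normal form y'' + P_1(x) y' + P_2(x) y = 0 with P_1(x) = 3 and P_2(x) = -1/x - 12/x^2.
x = 0 is a singular point because the y-coefficient -1/x - 12/x^2 has a pole at x = 0.
It is a regular singular point because x P_1(x) = p(x) = 3x and x^2 P_2(x) = q(x) = -x - 12 are polynomials, hence analytic at x = 0.
p(0) = 0,  q(0) = -12.
Indicial equation: r(r-1) + p(0) r + q(0) = 0, i.e. r^2 + (p(0) - 1) r + q(0) = 0, i.e. r^2 - 1 r - 12 = 0.
Discriminant: (-1)^2 - 4(-12) = 49, so r = (1 ± 7)/2.
Solving: r_1 = 4, r_2 = -3.

indicial: r^2 - 1 r - 12 = 0; roots r_1 = 4, r_2 = -3
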